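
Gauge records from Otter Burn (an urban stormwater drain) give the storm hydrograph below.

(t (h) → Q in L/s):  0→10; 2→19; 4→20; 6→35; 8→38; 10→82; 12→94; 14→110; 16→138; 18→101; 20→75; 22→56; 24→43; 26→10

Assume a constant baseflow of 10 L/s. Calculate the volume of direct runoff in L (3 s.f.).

Direct-runoff ordinates (Q − Q_b): 0.0, 9.0, 10.0, 25.0, 28.0, 72.0, 84.0, 100.0, 128.0, 91.0, 65.0, 46.0, 33.0, 0.0 L/s.
ΣQ_DR = 691.0 L/s.
With Δt = 2 h = 7200 s, V = ΣQ_DR · Δt = 691.0 × 7200 = 4.98 × 10^6 L.

V ≈ 4.98 × 10^6 L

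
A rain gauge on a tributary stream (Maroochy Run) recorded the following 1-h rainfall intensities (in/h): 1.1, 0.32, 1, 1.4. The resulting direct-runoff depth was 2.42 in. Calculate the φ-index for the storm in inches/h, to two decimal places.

Only the 3 blocks with intensity above φ contribute runoff: 1.1, 1, 1.4 in/h.
Σ(I−φ)·Δt = d  ⇒  (1.1+1+1.4 − 3φ)·1 = 2.42
φ = (3.500 − 2.42/1) / 3 = 0.36 in/h.

φ ≈ 0.36 in/h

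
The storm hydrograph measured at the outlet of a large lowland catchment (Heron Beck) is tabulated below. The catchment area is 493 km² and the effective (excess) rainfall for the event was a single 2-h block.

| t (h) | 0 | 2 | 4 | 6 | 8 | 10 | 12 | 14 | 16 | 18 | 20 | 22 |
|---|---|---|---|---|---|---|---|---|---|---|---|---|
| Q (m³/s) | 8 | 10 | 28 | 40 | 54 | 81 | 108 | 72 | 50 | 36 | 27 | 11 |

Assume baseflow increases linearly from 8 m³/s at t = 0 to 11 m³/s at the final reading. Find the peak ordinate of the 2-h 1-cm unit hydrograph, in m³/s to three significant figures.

Direct runoff: 0.00, 1.73, 19.45, 31.18, 44.91, 71.64, 98.36, 62.09, 39.82, 25.55, 16.27, 0.00 m³/s; ΣQ_DR = 411.0 m³/s, peak = 98.36 m³/s.
Runoff depth d = ΣQ_DR·Δt / A = 411.0 × 7200 / (493 km²) = 6.002 mm.
The 1-cm UH is the DRH scaled by (10 mm)/d, so U_p = 98.36 × 10/6.002 = 164 m³/s.

U_p ≈ 164 m³/s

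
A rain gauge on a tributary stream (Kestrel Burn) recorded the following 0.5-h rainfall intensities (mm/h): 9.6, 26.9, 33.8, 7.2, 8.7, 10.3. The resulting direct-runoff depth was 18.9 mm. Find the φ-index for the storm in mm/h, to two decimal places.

φ ≈ 11.45 mm/h

Only the 2 blocks with intensity above φ contribute runoff: 26.9, 33.8 mm/h.
Σ(I−φ)·Δt = d  ⇒  (26.9+33.8 − 2φ)·0.5 = 18.9
φ = (60.70 − 18.9/0.5) / 2 = 11.45 mm/h.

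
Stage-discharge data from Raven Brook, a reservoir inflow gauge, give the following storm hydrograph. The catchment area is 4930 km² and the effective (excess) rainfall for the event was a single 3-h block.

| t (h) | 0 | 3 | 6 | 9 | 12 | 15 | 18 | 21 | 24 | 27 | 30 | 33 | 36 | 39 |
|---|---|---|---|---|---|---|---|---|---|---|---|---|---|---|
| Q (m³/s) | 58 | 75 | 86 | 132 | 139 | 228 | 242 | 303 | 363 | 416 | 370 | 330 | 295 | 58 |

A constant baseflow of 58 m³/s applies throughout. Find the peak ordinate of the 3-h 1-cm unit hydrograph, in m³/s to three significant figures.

U_p ≈ 716 m³/s

Direct runoff: 0.0, 17.0, 28.0, 74.0, 81.0, 170.0, 184.0, 245.0, 305.0, 358.0, 312.0, 272.0, 237.0, 0.0 m³/s; ΣQ_DR = 2283 m³/s, peak = 358.0 m³/s.
Runoff depth d = ΣQ_DR·Δt / A = 2283 × 10800 / (4930 km²) = 5.001 mm.
The 1-cm UH is the DRH scaled by (10 mm)/d, so U_p = 358.0 × 10/5.001 = 716 m³/s.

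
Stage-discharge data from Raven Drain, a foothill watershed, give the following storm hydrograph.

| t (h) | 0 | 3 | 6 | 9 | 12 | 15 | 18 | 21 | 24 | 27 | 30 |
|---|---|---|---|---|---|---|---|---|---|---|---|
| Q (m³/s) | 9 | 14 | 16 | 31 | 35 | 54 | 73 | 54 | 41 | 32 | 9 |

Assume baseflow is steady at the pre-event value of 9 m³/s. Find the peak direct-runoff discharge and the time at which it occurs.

Subtracting baseflow gives direct-runoff ordinates: 0.0, 5.0, 7.0, 22.0, 26.0, 45.0, 64.0, 45.0, 32.0, 23.0, 0.0 m³/s.
The maximum is 64.0 m³/s, occurring at the reading for t = 18 h.

Q_p = 64.0 m³/s at t = 18 h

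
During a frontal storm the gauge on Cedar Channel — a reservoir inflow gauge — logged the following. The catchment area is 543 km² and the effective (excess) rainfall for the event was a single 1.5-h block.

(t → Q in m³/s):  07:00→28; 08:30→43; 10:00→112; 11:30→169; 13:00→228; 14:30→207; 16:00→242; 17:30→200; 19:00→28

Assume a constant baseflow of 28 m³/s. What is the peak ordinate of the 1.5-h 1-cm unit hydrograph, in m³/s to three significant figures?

U_p ≈ 214 m³/s

Direct runoff: 0.0, 15.0, 84.0, 141.0, 200.0, 179.0, 214.0, 172.0, 0.0 m³/s; ΣQ_DR = 1005 m³/s, peak = 214.0 m³/s.
Runoff depth d = ΣQ_DR·Δt / A = 1005 × 5400 / (543 km²) = 9.994 mm.
The 1-cm UH is the DRH scaled by (10 mm)/d, so U_p = 214.0 × 10/9.994 = 214 m³/s.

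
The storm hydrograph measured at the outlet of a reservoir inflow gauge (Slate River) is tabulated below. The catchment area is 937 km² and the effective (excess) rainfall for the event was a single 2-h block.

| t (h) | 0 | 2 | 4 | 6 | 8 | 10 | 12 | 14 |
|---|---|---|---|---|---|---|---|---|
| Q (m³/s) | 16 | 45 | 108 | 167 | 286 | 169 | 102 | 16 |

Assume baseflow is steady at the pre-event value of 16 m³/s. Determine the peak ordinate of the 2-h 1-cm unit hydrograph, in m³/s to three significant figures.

U_p ≈ 450 m³/s

Direct runoff: 0.0, 29.0, 92.0, 151.0, 270.0, 153.0, 86.0, 0.0 m³/s; ΣQ_DR = 781.0 m³/s, peak = 270.0 m³/s.
Runoff depth d = ΣQ_DR·Δt / A = 781.0 × 7200 / (937 km²) = 6.001 mm.
The 1-cm UH is the DRH scaled by (10 mm)/d, so U_p = 270.0 × 10/6.001 = 450 m³/s.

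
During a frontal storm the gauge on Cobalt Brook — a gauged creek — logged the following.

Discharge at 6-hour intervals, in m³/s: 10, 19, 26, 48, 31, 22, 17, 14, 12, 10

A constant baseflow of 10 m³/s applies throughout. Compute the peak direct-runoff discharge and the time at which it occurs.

Q_p = 38.0 m³/s at t = 18 h

Subtracting baseflow gives direct-runoff ordinates: 0.0, 9.0, 16.0, 38.0, 21.0, 12.0, 7.0, 4.0, 2.0, 0.0 m³/s.
The maximum is 38.0 m³/s, occurring at the reading for t = 18 h.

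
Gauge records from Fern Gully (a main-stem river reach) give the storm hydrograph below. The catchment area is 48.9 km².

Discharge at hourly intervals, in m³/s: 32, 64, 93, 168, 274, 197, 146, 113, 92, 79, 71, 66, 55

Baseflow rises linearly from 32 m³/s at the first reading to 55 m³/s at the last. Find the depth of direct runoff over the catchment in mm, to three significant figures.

Direct runoff: 0.00, 30.08, 57.17, 130.25, 234.33, 155.42, 102.50, 67.58, 44.67, 29.75, 19.83, 12.92, 0.00 m³/s; ΣQ_DR = 884.5 m³/s.
V = ΣQ_DR · Δt = 884.5 × 3600 s = 3.184 × 10^6 m³.
Over A = 48.9 km², depth = V / A = 65.1 mm.

d ≈ 65.1 mm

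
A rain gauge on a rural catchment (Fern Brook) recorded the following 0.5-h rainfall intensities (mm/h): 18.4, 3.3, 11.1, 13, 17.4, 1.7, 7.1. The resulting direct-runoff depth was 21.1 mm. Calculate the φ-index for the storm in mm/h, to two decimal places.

φ ≈ 4.96 mm/h

Only the 5 blocks with intensity above φ contribute runoff: 18.4, 11.1, 13, 17.4, 7.1 mm/h.
Σ(I−φ)·Δt = d  ⇒  (18.4+11.1+13+17.4+7.1 − 5φ)·0.5 = 21.1
φ = (67.00 − 21.1/0.5) / 5 = 4.96 mm/h.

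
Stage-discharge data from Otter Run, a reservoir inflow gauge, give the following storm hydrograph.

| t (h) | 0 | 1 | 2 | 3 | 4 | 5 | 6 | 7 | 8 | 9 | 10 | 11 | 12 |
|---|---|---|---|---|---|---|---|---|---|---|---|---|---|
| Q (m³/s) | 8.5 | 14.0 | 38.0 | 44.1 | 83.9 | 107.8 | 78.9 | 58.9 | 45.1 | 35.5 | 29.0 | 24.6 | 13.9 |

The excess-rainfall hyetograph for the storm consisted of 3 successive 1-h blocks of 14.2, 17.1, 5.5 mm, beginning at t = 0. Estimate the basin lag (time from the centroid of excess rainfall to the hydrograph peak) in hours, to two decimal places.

t_L ≈ 3.74 h

Centroid of excess rainfall: t_c = Σ P_i·t̄_i / ΣP_i = 1.2636 h (block centres at 0.5, 1.5, 2.5 h).
Hydrograph peak occurs at t = 5 h, so basin lag t_L = 5 − 1.2636 = 3.74 h.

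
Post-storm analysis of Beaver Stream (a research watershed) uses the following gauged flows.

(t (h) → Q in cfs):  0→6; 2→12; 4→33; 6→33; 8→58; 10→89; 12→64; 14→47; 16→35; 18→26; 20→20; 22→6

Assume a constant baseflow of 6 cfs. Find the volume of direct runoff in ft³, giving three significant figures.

Direct-runoff ordinates (Q − Q_b): 0.0, 6.0, 27.0, 27.0, 52.0, 83.0, 58.0, 41.0, 29.0, 20.0, 14.0, 0.0 cfs.
ΣQ_DR = 357.0 cfs.
With Δt = 2 h = 7200 s, V = ΣQ_DR · Δt = 357.0 × 7200 = 2.57 × 10^6 ft³.

V ≈ 2.57 × 10^6 ft³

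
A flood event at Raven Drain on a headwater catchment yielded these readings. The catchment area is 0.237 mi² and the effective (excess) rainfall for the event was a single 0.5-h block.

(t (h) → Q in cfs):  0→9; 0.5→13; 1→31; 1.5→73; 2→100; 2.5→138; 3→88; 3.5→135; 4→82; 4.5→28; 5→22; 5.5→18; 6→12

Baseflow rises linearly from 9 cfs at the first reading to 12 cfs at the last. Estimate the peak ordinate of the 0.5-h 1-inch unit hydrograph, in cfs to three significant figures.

U_p ≈ 63.8 cfs

Direct runoff: 0.00, 3.75, 21.50, 63.25, 90.00, 127.75, 77.50, 124.25, 71.00, 16.75, 10.50, 6.25, 0.00 cfs; ΣQ_DR = 612.5 cfs, peak = 127.75 cfs.
Runoff depth d = ΣQ_DR·Δt / A = 612.5 × 1800 / (0.237 mi²) = 2.002 in.
The 1-inch UH is the DRH scaled by (1 in)/d, so U_p = 127.75 × 1/2.002 = 63.8 cfs.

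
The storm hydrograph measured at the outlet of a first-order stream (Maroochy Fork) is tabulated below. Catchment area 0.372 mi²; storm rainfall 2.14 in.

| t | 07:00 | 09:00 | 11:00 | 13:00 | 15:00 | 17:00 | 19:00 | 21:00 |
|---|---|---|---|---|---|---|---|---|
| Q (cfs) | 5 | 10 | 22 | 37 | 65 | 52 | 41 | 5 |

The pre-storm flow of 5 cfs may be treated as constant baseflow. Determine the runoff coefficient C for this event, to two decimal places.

C ≈ 0.77

ΣQ_DR = 197.0 cfs; V = ΣQ_DR·Δt = 1.418 × 10^6 ft³.
Runoff depth d = V / A = 1.641 in.
C = d / P = 1.641 / 2.14 = 0.77.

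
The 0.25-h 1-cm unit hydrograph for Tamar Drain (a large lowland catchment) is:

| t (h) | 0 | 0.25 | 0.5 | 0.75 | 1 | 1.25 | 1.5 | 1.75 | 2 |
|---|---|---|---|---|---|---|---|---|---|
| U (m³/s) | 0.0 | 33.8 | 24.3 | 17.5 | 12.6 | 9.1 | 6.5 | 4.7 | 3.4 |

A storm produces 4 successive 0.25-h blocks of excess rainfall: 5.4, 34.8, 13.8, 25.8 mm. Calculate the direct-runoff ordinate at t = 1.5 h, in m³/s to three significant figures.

By discrete convolution, Q_j = Σ (P_i / 10 mm) · U_{j−i}.
At t = 1.5 h (j=6): Q = (5.4/10)·6.5 + (34.8/10)·9.1 + (13.8/10)·12.6 + (25.8/10)·17.5 = 97.7 m³/s.

Q ≈ 97.7 m³/s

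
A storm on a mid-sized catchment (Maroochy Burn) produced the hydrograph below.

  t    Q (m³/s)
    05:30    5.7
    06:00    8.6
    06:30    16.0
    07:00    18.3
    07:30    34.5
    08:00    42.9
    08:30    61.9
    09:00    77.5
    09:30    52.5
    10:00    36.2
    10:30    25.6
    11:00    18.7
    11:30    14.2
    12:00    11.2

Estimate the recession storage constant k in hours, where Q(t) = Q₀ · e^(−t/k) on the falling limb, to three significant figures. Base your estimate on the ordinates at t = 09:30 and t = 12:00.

On the falling limb, Q drops from 52.5 to 11.2 m³/s between t = 09:30 and t = 12:00 (Δt = 2.5 h).
k = −Δt / ln(Q₂/Q₁) = −2.5 / ln(11.2/52.5) = 1.62 h.

k ≈ 1.62 h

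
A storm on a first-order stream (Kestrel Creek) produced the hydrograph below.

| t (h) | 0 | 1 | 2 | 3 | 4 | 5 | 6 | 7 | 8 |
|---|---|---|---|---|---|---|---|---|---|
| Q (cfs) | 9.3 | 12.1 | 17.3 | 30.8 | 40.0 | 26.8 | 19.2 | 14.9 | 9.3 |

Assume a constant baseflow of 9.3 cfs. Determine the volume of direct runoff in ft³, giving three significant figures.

Direct-runoff ordinates (Q − Q_b): 0.0, 2.8, 8.0, 21.5, 30.7, 17.5, 9.9, 5.6, 0.0 cfs.
ΣQ_DR = 96.00 cfs.
With Δt = 1 h = 3600 s, V = ΣQ_DR · Δt = 96.00 × 3600 = 3.46 × 10^5 ft³.

V ≈ 3.46 × 10^5 ft³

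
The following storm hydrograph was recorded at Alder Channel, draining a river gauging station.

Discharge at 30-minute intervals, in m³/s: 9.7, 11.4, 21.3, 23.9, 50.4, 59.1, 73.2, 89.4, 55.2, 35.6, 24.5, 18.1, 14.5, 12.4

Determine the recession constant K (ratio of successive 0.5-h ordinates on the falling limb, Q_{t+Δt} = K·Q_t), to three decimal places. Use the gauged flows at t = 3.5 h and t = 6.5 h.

Using the recession-limb readings at t = 3.5 h and t = 6.5 h: Q falls from 89.4 to 12.4 m³/s over 6 intervals.
K = (Q₂/Q₁)^(1/6) = (12.4/89.4)^(1/6) = 0.719.

K ≈ 0.719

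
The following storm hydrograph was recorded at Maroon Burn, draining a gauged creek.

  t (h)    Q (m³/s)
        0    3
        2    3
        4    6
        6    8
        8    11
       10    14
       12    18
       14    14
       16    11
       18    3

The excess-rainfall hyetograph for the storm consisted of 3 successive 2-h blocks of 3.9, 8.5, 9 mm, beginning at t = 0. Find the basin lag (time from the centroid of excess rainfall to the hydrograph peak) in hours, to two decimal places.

Centroid of excess rainfall: t_c = Σ P_i·t̄_i / ΣP_i = 3.4766 h (block centres at 1, 3, 5 h).
Hydrograph peak occurs at t = 12 h, so basin lag t_L = 12 − 3.4766 = 8.52 h.

t_L ≈ 8.52 h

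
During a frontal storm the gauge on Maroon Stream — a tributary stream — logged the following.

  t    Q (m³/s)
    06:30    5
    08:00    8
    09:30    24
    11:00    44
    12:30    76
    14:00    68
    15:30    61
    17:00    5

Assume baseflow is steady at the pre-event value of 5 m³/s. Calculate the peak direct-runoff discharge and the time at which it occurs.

Q_p = 71.0 m³/s at t = 12:30

Subtracting baseflow gives direct-runoff ordinates: 0.0, 3.0, 19.0, 39.0, 71.0, 63.0, 56.0, 0.0 m³/s.
The maximum is 71.0 m³/s, occurring at the reading for t = 12:30.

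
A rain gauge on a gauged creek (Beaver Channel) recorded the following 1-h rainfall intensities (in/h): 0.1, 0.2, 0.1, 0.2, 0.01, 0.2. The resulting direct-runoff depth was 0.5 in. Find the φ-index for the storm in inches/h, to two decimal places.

Only the 5 blocks with intensity above φ contribute runoff: 0.1, 0.2, 0.1, 0.2, 0.2 in/h.
Σ(I−φ)·Δt = d  ⇒  (0.1+0.2+0.1+0.2+0.2 − 5φ)·1 = 0.5
φ = (0.8000 − 0.5/1) / 5 = 0.06 in/h.

φ ≈ 0.06 in/h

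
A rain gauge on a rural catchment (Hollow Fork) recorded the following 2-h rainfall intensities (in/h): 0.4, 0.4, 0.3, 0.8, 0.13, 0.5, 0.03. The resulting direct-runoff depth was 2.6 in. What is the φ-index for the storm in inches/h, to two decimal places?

φ ≈ 0.22 in/h

Only the 5 blocks with intensity above φ contribute runoff: 0.4, 0.4, 0.3, 0.8, 0.5 in/h.
Σ(I−φ)·Δt = d  ⇒  (0.4+0.4+0.3+0.8+0.5 − 5φ)·2 = 2.6
φ = (2.400 − 2.6/2) / 5 = 0.22 in/h.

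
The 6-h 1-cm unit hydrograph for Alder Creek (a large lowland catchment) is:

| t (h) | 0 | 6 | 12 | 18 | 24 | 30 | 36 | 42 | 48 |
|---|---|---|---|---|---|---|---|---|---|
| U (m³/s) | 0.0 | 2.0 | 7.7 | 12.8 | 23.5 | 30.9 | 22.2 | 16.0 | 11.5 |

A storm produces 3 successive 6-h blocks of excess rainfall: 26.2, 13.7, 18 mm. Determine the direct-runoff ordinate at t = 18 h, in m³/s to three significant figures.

By discrete convolution, Q_j = Σ (P_i / 10 mm) · U_{j−i}.
At t = 18 h (j=3): Q = (26.2/10)·12.8 + (13.7/10)·7.7 + (18/10)·2.0 = 47.7 m³/s.

Q ≈ 47.7 m³/s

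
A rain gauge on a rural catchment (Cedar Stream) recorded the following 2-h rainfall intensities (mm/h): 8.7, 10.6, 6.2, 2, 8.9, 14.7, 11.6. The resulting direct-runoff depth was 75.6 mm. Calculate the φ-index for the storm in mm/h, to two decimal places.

φ ≈ 3.82 mm/h

Only the 6 blocks with intensity above φ contribute runoff: 8.7, 10.6, 6.2, 8.9, 14.7, 11.6 mm/h.
Σ(I−φ)·Δt = d  ⇒  (8.7+10.6+6.2+8.9+14.7+11.6 − 6φ)·2 = 75.6
φ = (60.70 − 75.6/2) / 6 = 3.82 mm/h.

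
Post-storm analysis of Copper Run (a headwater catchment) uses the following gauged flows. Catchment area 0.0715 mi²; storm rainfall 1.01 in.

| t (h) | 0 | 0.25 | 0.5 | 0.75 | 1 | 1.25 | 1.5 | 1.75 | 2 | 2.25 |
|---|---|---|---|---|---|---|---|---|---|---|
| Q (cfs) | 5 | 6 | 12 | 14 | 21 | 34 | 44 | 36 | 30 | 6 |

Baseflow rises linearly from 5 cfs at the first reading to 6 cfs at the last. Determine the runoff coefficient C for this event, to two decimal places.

ΣQ_DR = 153.0 cfs; V = ΣQ_DR·Δt = 1.377 × 10^5 ft³.
Runoff depth d = V / A = 0.8290 in.
C = d / P = 0.8290 / 1.01 = 0.82.

C ≈ 0.82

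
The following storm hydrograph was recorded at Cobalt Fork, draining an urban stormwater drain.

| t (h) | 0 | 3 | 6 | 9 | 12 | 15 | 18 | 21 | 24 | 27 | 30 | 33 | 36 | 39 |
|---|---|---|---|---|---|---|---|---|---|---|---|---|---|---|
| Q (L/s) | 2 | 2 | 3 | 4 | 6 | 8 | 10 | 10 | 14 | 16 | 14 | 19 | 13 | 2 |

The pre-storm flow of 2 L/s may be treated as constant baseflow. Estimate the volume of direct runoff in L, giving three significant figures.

Direct-runoff ordinates (Q − Q_b): 0.0, 0.0, 1.0, 2.0, 4.0, 6.0, 8.0, 8.0, 12.0, 14.0, 12.0, 17.0, 11.0, 0.0 L/s.
ΣQ_DR = 95.00 L/s.
With Δt = 3 h = 10800 s, V = ΣQ_DR · Δt = 95.00 × 10800 = 1.03 × 10^6 L.

V ≈ 1.03 × 10^6 L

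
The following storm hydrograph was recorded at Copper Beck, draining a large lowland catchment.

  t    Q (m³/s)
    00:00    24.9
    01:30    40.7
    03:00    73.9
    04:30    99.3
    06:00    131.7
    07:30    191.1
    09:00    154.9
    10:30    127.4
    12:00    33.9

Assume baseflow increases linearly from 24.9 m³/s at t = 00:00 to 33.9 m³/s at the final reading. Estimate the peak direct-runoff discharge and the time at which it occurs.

Q_p = 160.57 m³/s at t = 07:30

Subtracting baseflow gives direct-runoff ordinates: 0.00, 14.68, 46.75, 71.03, 102.30, 160.57, 123.25, 94.62, 0.00 m³/s.
The maximum is 160.57 m³/s, occurring at the reading for t = 07:30.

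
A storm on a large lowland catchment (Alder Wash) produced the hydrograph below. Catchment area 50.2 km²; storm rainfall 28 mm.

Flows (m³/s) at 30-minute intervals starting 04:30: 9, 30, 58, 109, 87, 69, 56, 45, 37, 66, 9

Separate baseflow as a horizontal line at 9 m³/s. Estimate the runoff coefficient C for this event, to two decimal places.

C ≈ 0.61

ΣQ_DR = 476.0 m³/s; V = ΣQ_DR·Δt = 8.568 × 10^5 m³.
Runoff depth d = V / A = 17.07 mm.
C = d / P = 17.07 / 28 = 0.61.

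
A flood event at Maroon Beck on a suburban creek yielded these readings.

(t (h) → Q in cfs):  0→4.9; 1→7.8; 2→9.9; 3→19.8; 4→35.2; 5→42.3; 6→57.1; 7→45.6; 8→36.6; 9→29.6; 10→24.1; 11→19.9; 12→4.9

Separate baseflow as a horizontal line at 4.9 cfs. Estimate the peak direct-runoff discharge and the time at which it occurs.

Q_p = 52.2 cfs at t = 6 h

Subtracting baseflow gives direct-runoff ordinates: 0.0, 2.9, 5.0, 14.9, 30.3, 37.4, 52.2, 40.7, 31.7, 24.7, 19.2, 15.0, 0.0 cfs.
The maximum is 52.2 cfs, occurring at the reading for t = 6 h.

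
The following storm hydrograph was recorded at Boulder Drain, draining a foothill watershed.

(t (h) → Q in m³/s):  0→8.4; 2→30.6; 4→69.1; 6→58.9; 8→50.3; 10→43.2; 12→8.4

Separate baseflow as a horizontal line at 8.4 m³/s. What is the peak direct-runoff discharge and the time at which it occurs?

Subtracting baseflow gives direct-runoff ordinates: 0.0, 22.2, 60.7, 50.5, 41.9, 34.8, 0.0 m³/s.
The maximum is 60.7 m³/s, occurring at the reading for t = 4 h.

Q_p = 60.7 m³/s at t = 4 h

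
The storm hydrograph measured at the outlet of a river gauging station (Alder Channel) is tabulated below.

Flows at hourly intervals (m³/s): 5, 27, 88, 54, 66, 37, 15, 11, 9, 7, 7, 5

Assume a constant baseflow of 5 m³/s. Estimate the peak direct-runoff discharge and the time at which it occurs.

Q_p = 83.0 m³/s at t = 2 h

Subtracting baseflow gives direct-runoff ordinates: 0.0, 22.0, 83.0, 49.0, 61.0, 32.0, 10.0, 6.0, 4.0, 2.0, 2.0, 0.0 m³/s.
The maximum is 83.0 m³/s, occurring at the reading for t = 2 h.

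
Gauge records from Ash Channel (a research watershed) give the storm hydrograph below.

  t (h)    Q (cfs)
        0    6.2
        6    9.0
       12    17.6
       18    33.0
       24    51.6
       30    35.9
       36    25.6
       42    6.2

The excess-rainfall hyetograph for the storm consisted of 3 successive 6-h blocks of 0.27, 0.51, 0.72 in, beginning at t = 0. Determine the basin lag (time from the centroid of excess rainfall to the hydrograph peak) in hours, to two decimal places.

Centroid of excess rainfall: t_c = Σ P_i·t̄_i / ΣP_i = 10.8000 h (block centres at 3, 9, 15 h).
Hydrograph peak occurs at t = 24 h, so basin lag t_L = 24 − 10.8000 = 13.20 h.

t_L ≈ 13.20 h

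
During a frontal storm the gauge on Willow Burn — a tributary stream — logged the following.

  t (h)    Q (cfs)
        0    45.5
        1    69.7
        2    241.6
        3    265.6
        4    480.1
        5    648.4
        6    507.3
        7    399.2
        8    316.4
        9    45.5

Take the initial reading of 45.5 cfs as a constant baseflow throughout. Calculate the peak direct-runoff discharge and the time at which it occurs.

Q_p = 602.9 cfs at t = 5 h

Subtracting baseflow gives direct-runoff ordinates: 0.0, 24.2, 196.1, 220.1, 434.6, 602.9, 461.8, 353.7, 270.9, 0.0 cfs.
The maximum is 602.9 cfs, occurring at the reading for t = 5 h.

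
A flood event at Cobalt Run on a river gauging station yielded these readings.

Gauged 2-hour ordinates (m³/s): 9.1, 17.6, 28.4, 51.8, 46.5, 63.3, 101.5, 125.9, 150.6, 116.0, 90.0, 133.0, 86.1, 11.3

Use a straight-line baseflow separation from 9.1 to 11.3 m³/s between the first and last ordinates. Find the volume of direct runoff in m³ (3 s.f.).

Direct-runoff ordinates (Q − Q_b): 0.00, 8.33, 18.96, 42.19, 36.72, 53.35, 91.38, 115.62, 140.15, 105.38, 79.21, 122.04, 74.97, 0.00 m³/s.
ΣQ_DR = 888.3 m³/s.
With Δt = 2 h = 7200 s, V = ΣQ_DR · Δt = 888.3 × 7200 = 6.40 × 10^6 m³.

V ≈ 6.40 × 10^6 m³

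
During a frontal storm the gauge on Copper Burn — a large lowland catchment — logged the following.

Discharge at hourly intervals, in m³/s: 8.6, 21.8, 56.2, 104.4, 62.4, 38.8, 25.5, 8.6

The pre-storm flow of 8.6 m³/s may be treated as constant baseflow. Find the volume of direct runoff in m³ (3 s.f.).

V ≈ 9.27 × 10^5 m³

Direct-runoff ordinates (Q − Q_b): 0.0, 13.2, 47.6, 95.8, 53.8, 30.2, 16.9, 0.0 m³/s.
ΣQ_DR = 257.5 m³/s.
With Δt = 1 h = 3600 s, V = ΣQ_DR · Δt = 257.5 × 3600 = 9.27 × 10^5 m³.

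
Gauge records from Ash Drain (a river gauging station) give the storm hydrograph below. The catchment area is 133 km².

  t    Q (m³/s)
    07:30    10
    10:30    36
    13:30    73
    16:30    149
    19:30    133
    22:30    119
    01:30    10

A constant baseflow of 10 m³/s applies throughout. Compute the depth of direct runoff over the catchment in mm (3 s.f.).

Direct runoff: 0.0, 26.0, 63.0, 139.0, 123.0, 109.0, 0.0 m³/s; ΣQ_DR = 460.0 m³/s.
V = ΣQ_DR · Δt = 460.0 × 10800 s = 4.968 × 10^6 m³.
Over A = 133 km², depth = V / A = 37.4 mm.

d ≈ 37.4 mm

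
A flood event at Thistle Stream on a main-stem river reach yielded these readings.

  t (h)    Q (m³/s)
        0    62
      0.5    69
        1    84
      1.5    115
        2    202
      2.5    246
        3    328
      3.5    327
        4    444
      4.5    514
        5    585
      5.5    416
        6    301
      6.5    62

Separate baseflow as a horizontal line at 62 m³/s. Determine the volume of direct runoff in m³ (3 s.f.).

Direct-runoff ordinates (Q − Q_b): 0.0, 7.0, 22.0, 53.0, 140.0, 184.0, 266.0, 265.0, 382.0, 452.0, 523.0, 354.0, 239.0, 0.0 m³/s.
ΣQ_DR = 2887 m³/s.
With Δt = 0.5 h = 1800 s, V = ΣQ_DR · Δt = 2887 × 1800 = 5.20 × 10^6 m³.

V ≈ 5.20 × 10^6 m³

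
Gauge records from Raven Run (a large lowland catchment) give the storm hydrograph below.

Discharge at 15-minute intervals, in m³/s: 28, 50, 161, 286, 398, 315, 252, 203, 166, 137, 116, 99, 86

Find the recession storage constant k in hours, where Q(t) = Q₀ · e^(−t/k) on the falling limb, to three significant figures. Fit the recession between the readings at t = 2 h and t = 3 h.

On the falling limb, Q drops from 166 to 86 m³/s between t = 2 h and t = 3 h (Δt = 1 h).
k = −Δt / ln(Q₂/Q₁) = −1 / ln(86/166) = 1.52 h.

k ≈ 1.52 h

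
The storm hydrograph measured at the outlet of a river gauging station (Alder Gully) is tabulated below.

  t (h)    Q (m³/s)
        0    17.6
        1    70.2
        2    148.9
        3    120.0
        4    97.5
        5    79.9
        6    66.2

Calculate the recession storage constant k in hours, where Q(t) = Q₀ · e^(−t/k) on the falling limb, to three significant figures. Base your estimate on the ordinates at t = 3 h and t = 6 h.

k ≈ 5.04 h

On the falling limb, Q drops from 120.0 to 66.2 m³/s between t = 3 h and t = 6 h (Δt = 3 h).
k = −Δt / ln(Q₂/Q₁) = −3 / ln(66.2/120.0) = 5.04 h.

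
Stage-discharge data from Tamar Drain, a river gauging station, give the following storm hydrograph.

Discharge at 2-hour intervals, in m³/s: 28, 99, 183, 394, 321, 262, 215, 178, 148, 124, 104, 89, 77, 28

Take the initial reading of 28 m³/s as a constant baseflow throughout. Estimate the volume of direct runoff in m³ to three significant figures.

Direct-runoff ordinates (Q − Q_b): 0.0, 71.0, 155.0, 366.0, 293.0, 234.0, 187.0, 150.0, 120.0, 96.0, 76.0, 61.0, 49.0, 0.0 m³/s.
ΣQ_DR = 1858 m³/s.
With Δt = 2 h = 7200 s, V = ΣQ_DR · Δt = 1858 × 7200 = 1.34 × 10^7 m³.

V ≈ 1.34 × 10^7 m³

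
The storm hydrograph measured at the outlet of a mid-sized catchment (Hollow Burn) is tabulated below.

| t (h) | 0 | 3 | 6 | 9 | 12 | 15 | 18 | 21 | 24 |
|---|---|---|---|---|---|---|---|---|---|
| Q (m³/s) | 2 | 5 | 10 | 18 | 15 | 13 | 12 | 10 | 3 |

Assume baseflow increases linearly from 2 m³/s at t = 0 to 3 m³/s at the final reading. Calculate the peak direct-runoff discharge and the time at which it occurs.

Subtracting baseflow gives direct-runoff ordinates: 0.00, 2.88, 7.75, 15.62, 12.50, 10.38, 9.25, 7.12, 0.00 m³/s.
The maximum is 15.62 m³/s, occurring at the reading for t = 9 h.

Q_p = 15.62 m³/s at t = 9 h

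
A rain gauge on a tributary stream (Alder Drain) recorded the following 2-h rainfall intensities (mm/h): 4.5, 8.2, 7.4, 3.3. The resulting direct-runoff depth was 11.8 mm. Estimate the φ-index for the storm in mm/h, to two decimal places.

φ ≈ 4.85 mm/h

Only the 2 blocks with intensity above φ contribute runoff: 8.2, 7.4 mm/h.
Σ(I−φ)·Δt = d  ⇒  (8.2+7.4 − 2φ)·2 = 11.8
φ = (15.60 − 11.8/2) / 2 = 4.85 mm/h.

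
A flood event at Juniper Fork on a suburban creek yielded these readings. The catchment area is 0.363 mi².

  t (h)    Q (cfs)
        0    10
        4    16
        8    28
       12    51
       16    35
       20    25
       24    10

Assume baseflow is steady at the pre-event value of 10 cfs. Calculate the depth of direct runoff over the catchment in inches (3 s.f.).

d ≈ 1.79 in

Direct runoff: 0.0, 6.0, 18.0, 41.0, 25.0, 15.0, 0.0 cfs; ΣQ_DR = 105.0 cfs.
V = ΣQ_DR · Δt = 105.0 × 14400 s = 1.512 × 10^6 ft³.
Over A = 0.363 mi², depth = V / A = 1.79 in.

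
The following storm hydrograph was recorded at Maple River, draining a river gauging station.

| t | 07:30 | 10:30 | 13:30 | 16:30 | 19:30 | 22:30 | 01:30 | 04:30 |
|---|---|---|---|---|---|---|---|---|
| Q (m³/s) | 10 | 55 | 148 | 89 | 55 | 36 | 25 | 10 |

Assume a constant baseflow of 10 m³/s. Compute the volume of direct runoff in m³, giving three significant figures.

Direct-runoff ordinates (Q − Q_b): 0.0, 45.0, 138.0, 79.0, 45.0, 26.0, 15.0, 0.0 m³/s.
ΣQ_DR = 348.0 m³/s.
With Δt = 3 h = 10800 s, V = ΣQ_DR · Δt = 348.0 × 10800 = 3.76 × 10^6 m³.

V ≈ 3.76 × 10^6 m³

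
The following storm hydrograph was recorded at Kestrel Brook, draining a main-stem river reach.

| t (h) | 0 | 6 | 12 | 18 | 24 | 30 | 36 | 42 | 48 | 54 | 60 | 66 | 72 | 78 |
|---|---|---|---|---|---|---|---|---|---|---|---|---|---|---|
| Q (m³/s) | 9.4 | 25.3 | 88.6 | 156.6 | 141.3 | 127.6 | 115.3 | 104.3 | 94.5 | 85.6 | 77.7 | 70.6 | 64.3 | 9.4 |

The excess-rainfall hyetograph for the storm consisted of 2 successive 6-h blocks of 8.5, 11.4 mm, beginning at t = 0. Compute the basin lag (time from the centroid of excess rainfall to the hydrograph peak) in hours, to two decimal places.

t_L ≈ 11.56 h

Centroid of excess rainfall: t_c = Σ P_i·t̄_i / ΣP_i = 6.4372 h (block centres at 3, 9 h).
Hydrograph peak occurs at t = 18 h, so basin lag t_L = 18 − 6.4372 = 11.56 h.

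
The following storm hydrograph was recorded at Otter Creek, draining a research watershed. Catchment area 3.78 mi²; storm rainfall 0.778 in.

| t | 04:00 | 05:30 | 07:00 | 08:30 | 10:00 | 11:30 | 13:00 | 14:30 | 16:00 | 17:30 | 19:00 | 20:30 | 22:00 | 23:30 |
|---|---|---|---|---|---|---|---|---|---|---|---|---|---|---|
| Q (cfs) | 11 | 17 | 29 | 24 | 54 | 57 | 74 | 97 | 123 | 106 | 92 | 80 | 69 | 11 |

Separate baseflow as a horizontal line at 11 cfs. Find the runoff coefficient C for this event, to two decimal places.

ΣQ_DR = 690.0 cfs; V = ΣQ_DR·Δt = 3.726 × 10^6 ft³.
Runoff depth d = V / A = 0.4243 in.
C = d / P = 0.4243 / 0.778 = 0.55.

C ≈ 0.55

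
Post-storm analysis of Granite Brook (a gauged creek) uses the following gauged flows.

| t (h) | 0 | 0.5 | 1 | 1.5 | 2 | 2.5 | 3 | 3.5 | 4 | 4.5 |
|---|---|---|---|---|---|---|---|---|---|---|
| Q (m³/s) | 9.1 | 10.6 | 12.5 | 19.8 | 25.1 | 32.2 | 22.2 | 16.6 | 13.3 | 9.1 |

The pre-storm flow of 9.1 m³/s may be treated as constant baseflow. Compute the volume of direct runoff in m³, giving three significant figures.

Direct-runoff ordinates (Q − Q_b): 0.0, 1.5, 3.4, 10.7, 16.0, 23.1, 13.1, 7.5, 4.2, 0.0 m³/s.
ΣQ_DR = 79.50 m³/s.
With Δt = 0.5 h = 1800 s, V = ΣQ_DR · Δt = 79.50 × 1800 = 1.43 × 10^5 m³.

V ≈ 1.43 × 10^5 m³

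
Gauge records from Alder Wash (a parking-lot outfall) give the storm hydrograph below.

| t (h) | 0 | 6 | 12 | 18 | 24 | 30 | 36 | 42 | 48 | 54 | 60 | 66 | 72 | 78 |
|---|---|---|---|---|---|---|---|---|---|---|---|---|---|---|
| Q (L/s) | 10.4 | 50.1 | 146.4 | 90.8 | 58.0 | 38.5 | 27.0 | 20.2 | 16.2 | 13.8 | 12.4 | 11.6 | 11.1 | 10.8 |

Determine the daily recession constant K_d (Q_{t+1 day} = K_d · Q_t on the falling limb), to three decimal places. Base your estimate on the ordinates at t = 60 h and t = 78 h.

K_d ≈ 0.832

Between t = 60 h and t = 78 h the flow falls from 12.4 to 10.8 L/s over 3×6 h = 18 h.
Per-interval ratio K = (10.8/12.4)^(1/3) = 0.9550; K_d = K^(24/6) = 0.832.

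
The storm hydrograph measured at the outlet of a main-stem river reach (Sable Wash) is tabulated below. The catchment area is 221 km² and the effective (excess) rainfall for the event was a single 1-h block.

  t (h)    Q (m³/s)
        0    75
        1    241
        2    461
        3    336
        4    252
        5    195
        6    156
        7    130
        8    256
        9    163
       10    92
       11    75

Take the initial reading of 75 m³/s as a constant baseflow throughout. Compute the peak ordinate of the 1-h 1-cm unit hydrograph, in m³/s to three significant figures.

U_p ≈ 155 m³/s

Direct runoff: 0.0, 166.0, 386.0, 261.0, 177.0, 120.0, 81.0, 55.0, 181.0, 88.0, 17.0, 0.0 m³/s; ΣQ_DR = 1532 m³/s, peak = 386.0 m³/s.
Runoff depth d = ΣQ_DR·Δt / A = 1532 × 3600 / (221 km²) = 24.96 mm.
The 1-cm UH is the DRH scaled by (10 mm)/d, so U_p = 386.0 × 10/24.96 = 155 m³/s.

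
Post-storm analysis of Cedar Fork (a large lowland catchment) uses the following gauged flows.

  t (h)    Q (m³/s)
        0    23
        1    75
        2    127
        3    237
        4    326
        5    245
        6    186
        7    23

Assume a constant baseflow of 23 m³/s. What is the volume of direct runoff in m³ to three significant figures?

Direct-runoff ordinates (Q − Q_b): 0.0, 52.0, 104.0, 214.0, 303.0, 222.0, 163.0, 0.0 m³/s.
ΣQ_DR = 1058 m³/s.
With Δt = 1 h = 3600 s, V = ΣQ_DR · Δt = 1058 × 3600 = 3.81 × 10^6 m³.

V ≈ 3.81 × 10^6 m³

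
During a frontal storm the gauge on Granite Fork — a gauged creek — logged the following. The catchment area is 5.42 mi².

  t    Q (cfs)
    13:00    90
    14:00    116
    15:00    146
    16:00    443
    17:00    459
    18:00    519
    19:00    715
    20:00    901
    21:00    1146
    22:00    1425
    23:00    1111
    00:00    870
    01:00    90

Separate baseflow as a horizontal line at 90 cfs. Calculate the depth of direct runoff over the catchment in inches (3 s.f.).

d ≈ 1.96 in

Direct runoff: 0.0, 26.0, 56.0, 353.0, 369.0, 429.0, 625.0, 811.0, 1056.0, 1335.0, 1021.0, 780.0, 0.0 cfs; ΣQ_DR = 6861 cfs.
V = ΣQ_DR · Δt = 6861 × 3600 s = 2.470 × 10^7 ft³.
Over A = 5.42 mi², depth = V / A = 1.96 in.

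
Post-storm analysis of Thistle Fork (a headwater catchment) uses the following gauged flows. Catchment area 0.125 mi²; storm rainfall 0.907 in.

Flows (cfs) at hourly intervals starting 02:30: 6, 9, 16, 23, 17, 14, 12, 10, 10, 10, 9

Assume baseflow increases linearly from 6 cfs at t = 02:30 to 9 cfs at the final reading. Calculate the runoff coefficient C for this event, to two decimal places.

ΣQ_DR = 53.50 cfs; V = ΣQ_DR·Δt = 1.926 × 10^5 ft³.
Runoff depth d = V / A = 0.6632 in.
C = d / P = 0.6632 / 0.907 = 0.73.

C ≈ 0.73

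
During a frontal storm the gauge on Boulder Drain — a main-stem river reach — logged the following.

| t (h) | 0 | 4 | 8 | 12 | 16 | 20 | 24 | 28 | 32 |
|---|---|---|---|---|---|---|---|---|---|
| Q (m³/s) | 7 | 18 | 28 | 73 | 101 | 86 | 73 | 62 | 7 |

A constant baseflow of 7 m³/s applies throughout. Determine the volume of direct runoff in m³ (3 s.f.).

V ≈ 5.64 × 10^6 m³

Direct-runoff ordinates (Q − Q_b): 0.0, 11.0, 21.0, 66.0, 94.0, 79.0, 66.0, 55.0, 0.0 m³/s.
ΣQ_DR = 392.0 m³/s.
With Δt = 4 h = 14400 s, V = ΣQ_DR · Δt = 392.0 × 14400 = 5.64 × 10^6 m³.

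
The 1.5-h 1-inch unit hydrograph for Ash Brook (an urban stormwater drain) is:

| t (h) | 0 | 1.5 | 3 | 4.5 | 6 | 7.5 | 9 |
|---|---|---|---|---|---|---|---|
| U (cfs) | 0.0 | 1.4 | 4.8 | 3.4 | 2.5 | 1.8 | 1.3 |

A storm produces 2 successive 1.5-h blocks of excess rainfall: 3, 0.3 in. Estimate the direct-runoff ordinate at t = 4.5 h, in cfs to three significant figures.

By discrete convolution, Q_j = Σ (P_i / 1 in) · U_{j−i}.
At t = 4.5 h (j=3): Q = (3/1)·3.4 + (0.3/1)·4.8 = 11.6 cfs.

Q ≈ 11.6 cfs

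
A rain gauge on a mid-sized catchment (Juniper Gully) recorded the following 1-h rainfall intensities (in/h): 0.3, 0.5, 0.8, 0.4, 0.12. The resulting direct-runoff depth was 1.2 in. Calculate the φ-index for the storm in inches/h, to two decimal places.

φ ≈ 0.20 in/h

Only the 4 blocks with intensity above φ contribute runoff: 0.3, 0.5, 0.8, 0.4 in/h.
Σ(I−φ)·Δt = d  ⇒  (0.3+0.5+0.8+0.4 − 4φ)·1 = 1.2
φ = (2.000 − 1.2/1) / 4 = 0.20 in/h.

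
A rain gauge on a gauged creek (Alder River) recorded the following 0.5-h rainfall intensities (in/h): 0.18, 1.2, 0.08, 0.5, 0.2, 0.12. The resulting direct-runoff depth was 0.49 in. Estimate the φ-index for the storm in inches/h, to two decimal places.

φ ≈ 0.36 in/h

Only the 2 blocks with intensity above φ contribute runoff: 1.2, 0.5 in/h.
Σ(I−φ)·Δt = d  ⇒  (1.2+0.5 − 2φ)·0.5 = 0.49
φ = (1.700 − 0.49/0.5) / 2 = 0.36 in/h.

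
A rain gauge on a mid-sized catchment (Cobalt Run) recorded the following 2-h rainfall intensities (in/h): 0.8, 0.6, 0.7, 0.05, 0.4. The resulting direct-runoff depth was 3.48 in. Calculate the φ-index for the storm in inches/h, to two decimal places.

Only the 4 blocks with intensity above φ contribute runoff: 0.8, 0.6, 0.7, 0.4 in/h.
Σ(I−φ)·Δt = d  ⇒  (0.8+0.6+0.7+0.4 − 4φ)·2 = 3.48
φ = (2.500 − 3.48/2) / 4 = 0.19 in/h.

φ ≈ 0.19 in/h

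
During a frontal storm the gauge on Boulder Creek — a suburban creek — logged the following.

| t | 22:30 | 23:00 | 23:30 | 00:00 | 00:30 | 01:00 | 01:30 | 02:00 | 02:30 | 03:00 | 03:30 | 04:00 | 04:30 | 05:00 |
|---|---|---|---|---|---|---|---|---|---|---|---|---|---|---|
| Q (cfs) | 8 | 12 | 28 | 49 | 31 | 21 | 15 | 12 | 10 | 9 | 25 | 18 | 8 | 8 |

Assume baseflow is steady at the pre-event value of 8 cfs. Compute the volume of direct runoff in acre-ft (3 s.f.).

V ≈ 5.87 acre-ft

Direct-runoff ordinates (Q − Q_b): 0.0, 4.0, 20.0, 41.0, 23.0, 13.0, 7.0, 4.0, 2.0, 1.0, 17.0, 10.0, 0.0, 0.0 cfs.
ΣQ_DR = 142.0 cfs.
With Δt = 0.5 h = 1800 s, V = ΣQ_DR · Δt = 142.0 × 1800 = 2.56 × 10^5 ft³ = 5.87 acre-ft.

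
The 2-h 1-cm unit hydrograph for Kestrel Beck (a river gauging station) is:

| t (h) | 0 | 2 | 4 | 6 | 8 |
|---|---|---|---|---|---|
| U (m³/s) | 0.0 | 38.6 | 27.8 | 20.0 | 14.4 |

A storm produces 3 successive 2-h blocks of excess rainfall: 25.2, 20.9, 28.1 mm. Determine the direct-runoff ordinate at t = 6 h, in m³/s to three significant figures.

Q ≈ 217 m³/s

By discrete convolution, Q_j = Σ (P_i / 10 mm) · U_{j−i}.
At t = 6 h (j=3): Q = (25.2/10)·20.0 + (20.9/10)·27.8 + (28.1/10)·38.6 = 217 m³/s.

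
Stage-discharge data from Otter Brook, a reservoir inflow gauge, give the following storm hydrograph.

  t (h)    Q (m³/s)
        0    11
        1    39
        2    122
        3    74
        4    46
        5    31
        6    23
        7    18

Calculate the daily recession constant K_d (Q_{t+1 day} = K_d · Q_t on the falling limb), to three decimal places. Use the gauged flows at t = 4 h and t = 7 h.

K_d ≈ 0.001

Between t = 4 h and t = 7 h the flow falls from 46 to 18 m³/s over 3×1 h = 3 h.
Per-interval ratio K = (18/46)^(1/3) = 0.7314; K_d = K^(24/1) = 0.001.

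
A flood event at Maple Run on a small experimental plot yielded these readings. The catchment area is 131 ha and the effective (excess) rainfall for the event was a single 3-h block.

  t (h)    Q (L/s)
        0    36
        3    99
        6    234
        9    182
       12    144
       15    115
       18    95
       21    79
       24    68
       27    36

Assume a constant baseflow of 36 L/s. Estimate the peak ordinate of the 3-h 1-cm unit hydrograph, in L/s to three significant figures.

U_p ≈ 330 L/s

Direct runoff: 0.0, 63.0, 198.0, 146.0, 108.0, 79.0, 59.0, 43.0, 32.0, 0.0 L/s; ΣQ_DR = 728.0 L/s, peak = 198.0 L/s.
Runoff depth d = ΣQ_DR·Δt / A = 728.0 × 10800 / (131 ha) = 6.002 mm.
The 1-cm UH is the DRH scaled by (10 mm)/d, so U_p = 198.0 × 10/6.002 = 330 L/s.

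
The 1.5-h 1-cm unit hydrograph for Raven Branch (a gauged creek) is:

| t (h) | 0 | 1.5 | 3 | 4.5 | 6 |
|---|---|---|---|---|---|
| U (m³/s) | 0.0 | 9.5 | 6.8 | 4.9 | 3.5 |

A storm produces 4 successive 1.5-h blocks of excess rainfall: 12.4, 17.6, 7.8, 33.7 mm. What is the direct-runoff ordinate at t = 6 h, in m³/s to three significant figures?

By discrete convolution, Q_j = Σ (P_i / 10 mm) · U_{j−i}.
At t = 6 h (j=4): Q = (12.4/10)·3.5 + (17.6/10)·4.9 + (7.8/10)·6.8 + (33.7/10)·9.5 = 50.3 m³/s.

Q ≈ 50.3 m³/s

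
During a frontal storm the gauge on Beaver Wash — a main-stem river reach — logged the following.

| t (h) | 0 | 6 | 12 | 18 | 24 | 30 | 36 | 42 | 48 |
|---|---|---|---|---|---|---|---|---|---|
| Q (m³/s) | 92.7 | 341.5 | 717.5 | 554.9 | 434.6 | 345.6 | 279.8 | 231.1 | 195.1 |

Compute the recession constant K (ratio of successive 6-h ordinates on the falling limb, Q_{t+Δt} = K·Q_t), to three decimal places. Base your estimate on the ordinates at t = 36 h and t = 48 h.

K ≈ 0.835

Using the recession-limb readings at t = 36 h and t = 48 h: Q falls from 279.8 to 195.1 m³/s over 2 intervals.
K = (Q₂/Q₁)^(1/2) = (195.1/279.8)^(1/2) = 0.835.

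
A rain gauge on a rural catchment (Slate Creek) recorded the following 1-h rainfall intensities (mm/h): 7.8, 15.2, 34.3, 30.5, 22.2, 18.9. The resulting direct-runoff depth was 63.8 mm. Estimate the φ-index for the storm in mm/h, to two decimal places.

φ ≈ 11.46 mm/h

Only the 5 blocks with intensity above φ contribute runoff: 15.2, 34.3, 30.5, 22.2, 18.9 mm/h.
Σ(I−φ)·Δt = d  ⇒  (15.2+34.3+30.5+22.2+18.9 − 5φ)·1 = 63.8
φ = (121.1 − 63.8/1) / 5 = 11.46 mm/h.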